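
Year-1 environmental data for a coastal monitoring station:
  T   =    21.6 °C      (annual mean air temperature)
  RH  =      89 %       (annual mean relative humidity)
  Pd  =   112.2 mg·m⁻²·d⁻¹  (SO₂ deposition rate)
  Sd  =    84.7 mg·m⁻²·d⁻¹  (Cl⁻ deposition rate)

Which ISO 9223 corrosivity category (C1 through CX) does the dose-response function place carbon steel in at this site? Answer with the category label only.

carbon steel: f(T) = -0.054·(T−10) [T>10 °C] = -0.6264
  sulphur-dioxide contribution → 65.31 μm/a
  chloride contribution → 71.56 μm/a
  ⇒ r_corr(carbon steel) = 136.9 μm/a
137 μm/a falls in (80, 200] for carbon steel → category C5

C5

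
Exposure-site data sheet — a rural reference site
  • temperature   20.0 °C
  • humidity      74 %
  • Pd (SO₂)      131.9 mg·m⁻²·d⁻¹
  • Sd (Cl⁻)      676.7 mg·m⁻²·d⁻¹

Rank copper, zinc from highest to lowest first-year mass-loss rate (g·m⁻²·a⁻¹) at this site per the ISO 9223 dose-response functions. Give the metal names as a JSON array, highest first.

["zinc", "copper"]

copper: temperature factor f = -0.080·(10.0) = -0.8000
  sulphur-dioxide contribution → 0.6672 μm/a
  chloride contribution → 2.278 μm/a
  total first-year rate 2.945 μm/a
  mass loss = 2.945 μm/a × 8.96 g/cm³ = 26.39 g·m⁻²·a⁻¹
zinc: temperature factor f = -0.071·(10.0) = -0.7100
  sulphur-dioxide contribution → 1.635 μm/a
  chloride contribution → 7.108 μm/a
  total first-year rate 8.743 μm/a
  mass loss = 8.743 μm/a × 7.14 g/cm³ = 62.43 g·m⁻²·a⁻¹
Ordering by g·m⁻²·a⁻¹: zinc (62.4) > copper (26.4)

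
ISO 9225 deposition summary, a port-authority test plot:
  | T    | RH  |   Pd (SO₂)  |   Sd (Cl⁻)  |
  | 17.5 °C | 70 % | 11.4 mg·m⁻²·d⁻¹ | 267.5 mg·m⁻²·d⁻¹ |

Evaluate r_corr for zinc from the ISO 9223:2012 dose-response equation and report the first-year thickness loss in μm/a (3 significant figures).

r_corr = 3.83 μm/a

zinc: T>10 °C ⇒ hinge -0.071·(17.5−10) = -0.5325
  SO₂ term: 0.0129·11.4^0.44·exp(0.046·70-0.5325) = 0.5531
  Sd branch = 0.0175·Sd^0.57·e^(0.008·RH+0.085·T) = 3.28 μm/a
  sum: 0.5531 + 3.28 → r_corr = 3.833 μm/a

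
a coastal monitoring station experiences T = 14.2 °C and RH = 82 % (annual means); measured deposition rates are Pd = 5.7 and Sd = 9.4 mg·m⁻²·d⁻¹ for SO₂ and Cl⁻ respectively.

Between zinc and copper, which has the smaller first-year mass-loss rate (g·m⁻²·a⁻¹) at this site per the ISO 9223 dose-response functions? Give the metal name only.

zinc

zinc: f(T) = -0.071·(T−10) [T>10 °C] = -0.2982
  sulphur-dioxide contribution → 0.895 μm/a
  chloride contribution → 0.4044 μm/a
  ⇒ r_corr(zinc) = 1.299 μm/a
  mass loss = 1.299 μm/a × 7.14 g/cm³ = 9.278 g·m⁻²·a⁻¹
copper: T>10 °C ⇒ hinge -0.080·(14.2−10) = -0.3360
  sulphur-dioxide contribution → 0.7516 μm/a
  chloride contribution → 0.7206 μm/a
  ⇒ r_corr(copper) = 1.472 μm/a
  mass loss = 1.472 μm/a × 8.96 g/cm³ = 13.19 g·m⁻²·a⁻¹
Ordering by g·m⁻²·a⁻¹: copper (13.2) > zinc (9.28)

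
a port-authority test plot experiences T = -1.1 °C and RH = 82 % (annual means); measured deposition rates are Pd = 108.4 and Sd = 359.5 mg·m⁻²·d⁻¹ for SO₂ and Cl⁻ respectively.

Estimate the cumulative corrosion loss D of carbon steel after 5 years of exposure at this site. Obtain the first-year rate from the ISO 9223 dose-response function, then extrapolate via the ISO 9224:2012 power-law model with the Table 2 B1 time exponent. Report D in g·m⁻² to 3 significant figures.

D(5) = 1.38e+03 g·m⁻²

carbon steel: f(T) = +0.150·(T−10) [T≤10 °C] = -1.6650
  sulphur-dioxide contribution → 19.74 μm/a
  chloride contribution → 56.13 μm/a
  ⇒ r_corr(carbon steel) = 75.87 μm/a
ISO 9224: D(t) = r_corr · t^b with b = 0.523 (carbon steel, B1)
  D(5) = 75.87 × 5^0.523 = 75.87 × 2.32 = 176.1 μm
  Mass loss = 176.1 μm × 7.85 g/cm³ = 1382 g·m⁻²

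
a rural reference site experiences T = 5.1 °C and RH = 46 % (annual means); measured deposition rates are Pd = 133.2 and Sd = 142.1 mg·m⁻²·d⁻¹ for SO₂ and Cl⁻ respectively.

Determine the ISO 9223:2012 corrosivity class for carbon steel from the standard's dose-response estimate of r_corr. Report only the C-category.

carbon steel: T≤10 °C ⇒ hinge +0.150·(5.1−10) = -0.7350
  SO₂ term: 1.77·133.2^0.52·exp(0.02·46-0.7350) = 27.11
  Cl⁻ term: 0.102·142.1^0.62·exp(0.033·46+0.04·5.1) = 12.33
  r_corr = 27.11 + 12.33 = 39.44 μm/a
Category bounds: 25…50 μm/a bracket r_corr ⇒ C3

C3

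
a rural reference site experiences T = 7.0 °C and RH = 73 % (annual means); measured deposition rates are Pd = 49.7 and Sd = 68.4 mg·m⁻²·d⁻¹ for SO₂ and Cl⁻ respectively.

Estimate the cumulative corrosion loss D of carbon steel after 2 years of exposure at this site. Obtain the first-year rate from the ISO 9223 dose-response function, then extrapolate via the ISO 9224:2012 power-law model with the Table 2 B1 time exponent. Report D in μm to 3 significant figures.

D(2) = 82.9 μm

carbon steel: temperature factor f = +0.150·(-3.0) = -0.4500
  Pd branch = 1.77·Pd^0.52·e^(0.02·RH+f) = 37.04 μm/a
  Cl⁻ term: 0.102·68.4^0.62·exp(0.033·73+0.04·7.0) = 20.61
  sum: 37.04 + 20.61 → r_corr = 57.66 μm/a
Power-law: D(2) = r_corr · 2^0.523
  D(2) = 57.66 × 2^0.523 = 57.66 × 1.437 = 82.85 μm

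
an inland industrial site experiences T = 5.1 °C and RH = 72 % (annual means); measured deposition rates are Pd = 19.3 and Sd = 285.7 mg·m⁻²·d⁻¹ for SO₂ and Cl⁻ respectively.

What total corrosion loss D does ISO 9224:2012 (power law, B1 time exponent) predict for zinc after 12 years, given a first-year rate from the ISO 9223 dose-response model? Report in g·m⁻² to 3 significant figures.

zinc: T≤10 °C ⇒ hinge +0.038·(5.1−10) = -0.1862
  SO₂ term: 0.0129·19.3^0.44·exp(0.046·72-0.1862) = 1.081
  Sd branch = 0.0175·Sd^0.57·e^(0.008·RH+0.085·T) = 1.206 μm/a
  sum: 1.081 + 1.206 → r_corr = 2.287 μm/a
ISO 9224: D(t) = r_corr · t^b with b = 0.813 (zinc, B1)
  D(12) = 2.287 × 12^0.813 = 2.287 × 7.54 = 17.24 μm
  Mass loss = 17.24 μm × 7.14 g/cm³ = 123.1 g·m⁻²

D(12) = 123 g·m⁻²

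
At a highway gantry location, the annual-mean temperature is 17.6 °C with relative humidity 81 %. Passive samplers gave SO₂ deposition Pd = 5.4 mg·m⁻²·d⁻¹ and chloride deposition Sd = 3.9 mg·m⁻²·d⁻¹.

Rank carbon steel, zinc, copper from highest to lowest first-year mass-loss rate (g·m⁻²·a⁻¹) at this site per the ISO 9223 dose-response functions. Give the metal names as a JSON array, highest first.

carbon steel: temperature factor f = -0.054·(7.6) = -0.4104
  SO₂ term: 1.77·5.4^0.52·exp(0.02·81-0.4104) = 14.26
  Cl⁻ term: 0.102·3.9^0.62·exp(0.033·81+0.04·17.6) = 6.945
  r_corr = 14.26 + 6.945 = 21.21 μm/a
  mass loss = 21.21 μm/a × 7.85 g/cm³ = 166.5 g·m⁻²·a⁻¹
zinc: temperature factor f = -0.071·(7.6) = -0.5396
  SO₂ term: 0.0129·5.4^0.44·exp(0.046·81-0.5396) = 0.6557
  Cl⁻ term: 0.0175·3.9^0.57·exp(0.008·81+0.085·17.6) = 0.3244
  sum: 0.6557 + 0.3244 → r_corr = 0.9801 μm/a
  mass loss = 0.9801 μm/a × 7.14 g/cm³ = 6.998 g·m⁻²·a⁻¹
copper: f(T) = -0.080·(T−10) [T>10 °C] = -0.6080
  Pd branch = 0.0053·Pd^0.26·e^(0.059·RH+f) = 0.5323 μm/a
  Sd branch = 0.01025·Sd^0.27·e^(0.036·RH+0.049·T) = 0.6475 μm/a
  sum: 0.5323 + 0.6475 → r_corr = 1.18 μm/a
  mass loss = 1.18 μm/a × 8.96 g/cm³ = 10.57 g·m⁻²·a⁻¹
Ordering by g·m⁻²·a⁻¹: carbon steel (166) > copper (10.6) > zinc (7)

["carbon steel", "copper", "zinc"]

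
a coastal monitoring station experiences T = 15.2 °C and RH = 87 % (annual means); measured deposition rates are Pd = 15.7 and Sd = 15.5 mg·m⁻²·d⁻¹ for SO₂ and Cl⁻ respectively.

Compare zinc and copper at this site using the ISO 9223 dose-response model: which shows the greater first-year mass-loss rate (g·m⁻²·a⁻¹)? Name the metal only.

zinc: temperature factor f = -0.071·(5.2) = -0.3692
  Pd branch = 0.0129·Pd^0.44·e^(0.046·RH+f) = 1.639 μm/a
  Sd branch = 0.0175·Sd^0.57·e^(0.008·RH+0.085·T) = 0.6094 μm/a
  sum: 1.639 + 0.6094 → r_corr = 2.248 μm/a
  mass loss = 2.248 μm/a × 7.14 g/cm³ = 16.05 g·m⁻²·a⁻¹
copper: temperature factor f = -0.080·(5.2) = -0.4160
  Pd branch = 0.0053·Pd^0.26·e^(0.059·RH+f) = 1.213 μm/a
  Cl⁻ term: 0.01025·15.5^0.27·exp(0.036·87+0.049·15.2) = 1.037
  r_corr = 1.213 + 1.037 = 2.25 μm/a
  mass loss = 2.25 μm/a × 8.96 g/cm³ = 20.16 g·m⁻²·a⁻¹
Ordering by g·m⁻²·a⁻¹: copper (20.2) > zinc (16.1)

copper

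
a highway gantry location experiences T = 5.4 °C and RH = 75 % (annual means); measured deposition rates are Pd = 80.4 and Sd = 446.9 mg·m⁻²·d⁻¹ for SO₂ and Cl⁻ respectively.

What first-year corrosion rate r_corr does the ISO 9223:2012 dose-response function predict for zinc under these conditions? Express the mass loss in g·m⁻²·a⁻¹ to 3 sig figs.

r_corr = 28.5 g·m⁻²·a⁻¹

zinc: T≤10 °C ⇒ hinge +0.038·(5.4−10) = -0.1748
  Pd branch = 0.0129·Pd^0.44·e^(0.046·RH+f) = 2.351 μm/a
  Sd branch = 0.0175·Sd^0.57·e^(0.008·RH+0.085·T) = 1.635 μm/a
  sum: 2.351 + 1.635 → r_corr = 3.986 μm/a
Convert to mass loss: 3.986 μm/a × 7.14 g/cm³ = 28.46 g·m⁻²·a⁻¹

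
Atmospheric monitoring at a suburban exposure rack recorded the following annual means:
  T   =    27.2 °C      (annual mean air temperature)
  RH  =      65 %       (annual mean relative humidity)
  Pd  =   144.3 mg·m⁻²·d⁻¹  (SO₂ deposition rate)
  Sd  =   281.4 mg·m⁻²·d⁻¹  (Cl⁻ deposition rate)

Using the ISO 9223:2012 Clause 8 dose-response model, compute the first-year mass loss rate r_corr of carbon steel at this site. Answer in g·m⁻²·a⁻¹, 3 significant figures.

carbon steel: T>10 °C ⇒ hinge -0.054·(27.2−10) = -0.9288
  sulphur-dioxide contribution → 34.04 μm/a
  chloride contribution → 85.36 μm/a
  total first-year rate 119.4 μm/a
Convert to mass loss: 119.4 μm/a × 7.85 g/cm³ = 937.3 g·m⁻²·a⁻¹

r_corr = 937 g·m⁻²·a⁻¹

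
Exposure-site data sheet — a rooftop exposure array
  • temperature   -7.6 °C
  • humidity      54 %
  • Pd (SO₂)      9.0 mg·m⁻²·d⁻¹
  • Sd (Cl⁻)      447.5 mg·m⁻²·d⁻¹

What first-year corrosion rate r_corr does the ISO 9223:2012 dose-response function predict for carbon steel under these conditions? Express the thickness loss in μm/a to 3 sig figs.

r_corr = 20.8 μm/a

carbon steel: f(T) = +0.150·(T−10) [T≤10 °C] = -2.6400
  Pd branch = 1.77·Pd^0.52·e^(0.02·RH+f) = 1.166 μm/a
  Sd branch = 0.102·Sd^0.62·e^(0.033·RH+0.04·T) = 19.68 μm/a
  sum: 1.166 + 19.68 → r_corr = 20.84 μm/a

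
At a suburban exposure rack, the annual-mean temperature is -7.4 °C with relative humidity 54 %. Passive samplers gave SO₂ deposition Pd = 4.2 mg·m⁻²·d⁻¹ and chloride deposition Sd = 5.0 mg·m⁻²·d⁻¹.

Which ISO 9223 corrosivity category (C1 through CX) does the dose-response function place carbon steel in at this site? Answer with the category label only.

C2

carbon steel: temperature factor f = +0.150·(-17.4) = -2.6100
  Pd branch = 1.77·Pd^0.52·e^(0.02·RH+f) = 0.8083 μm/a
  Sd branch = 0.102·Sd^0.62·e^(0.033·RH+0.04·T) = 1.223 μm/a
  r_corr = 0.8083 + 1.223 = 2.031 μm/a
ISO 9223 Table 2 (carbon steel): 1.3 < 2.03 ≤ 25 μm/a ⇒ C2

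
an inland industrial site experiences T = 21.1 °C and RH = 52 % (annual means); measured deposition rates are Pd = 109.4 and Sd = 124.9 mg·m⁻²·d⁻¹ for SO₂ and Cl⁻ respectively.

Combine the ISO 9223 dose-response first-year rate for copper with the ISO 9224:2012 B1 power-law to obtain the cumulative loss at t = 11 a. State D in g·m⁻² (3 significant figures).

D(11) = 37.6 g·m⁻²

copper: f(T) = -0.080·(T−10) [T>10 °C] = -0.8880
  SO₂ term: 0.0053·109.4^0.26·exp(0.059·52-0.8880) = 0.1589
  Sd branch = 0.01025·Sd^0.27·e^(0.036·RH+0.049·T) = 0.6899 μm/a
  sum: 0.1589 + 0.6899 → r_corr = 0.8489 μm/a
ISO 9224: D(t) = r_corr · t^b with b = 0.667 (copper, B1)
  D(11) = 0.8489 × 11^0.667 = 0.8489 × 4.95 = 4.202 μm
  Mass loss = 4.202 μm × 8.96 g/cm³ = 37.65 g·m⁻²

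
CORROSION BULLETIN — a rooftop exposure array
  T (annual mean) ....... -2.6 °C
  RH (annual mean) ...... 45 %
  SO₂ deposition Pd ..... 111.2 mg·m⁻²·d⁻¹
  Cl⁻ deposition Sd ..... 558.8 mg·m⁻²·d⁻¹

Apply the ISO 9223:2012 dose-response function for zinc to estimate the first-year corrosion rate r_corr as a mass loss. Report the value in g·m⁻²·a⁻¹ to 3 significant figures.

r_corr = 8.88 g·m⁻²·a⁻¹

zinc: T≤10 °C ⇒ hinge +0.038·(-2.6−10) = -0.4788
  SO₂ term: 0.0129·111.2^0.44·exp(0.046·45-0.4788) = 0.5034
  Cl⁻ term: 0.0175·558.8^0.57·exp(0.008·45+0.085·-2.6) = 0.7402
  r_corr = 0.5034 + 0.7402 = 1.244 μm/a
Convert to mass loss: 1.244 μm/a × 7.14 g/cm³ = 8.879 g·m⁻²·a⁻¹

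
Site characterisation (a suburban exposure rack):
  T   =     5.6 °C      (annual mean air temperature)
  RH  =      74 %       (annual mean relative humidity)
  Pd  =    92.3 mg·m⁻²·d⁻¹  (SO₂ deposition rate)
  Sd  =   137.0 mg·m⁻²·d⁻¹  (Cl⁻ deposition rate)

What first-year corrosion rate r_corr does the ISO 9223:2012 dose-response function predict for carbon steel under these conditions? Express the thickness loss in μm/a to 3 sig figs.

r_corr = 73.3 μm/a

carbon steel: temperature factor f = +0.150·(-4.4) = -0.6600
  SO₂ term: 1.77·92.3^0.52·exp(0.02·74-0.6600) = 42.27
  Sd branch = 0.102·Sd^0.62·e^(0.033·RH+0.04·T) = 30.99 μm/a
  r_corr = 42.27 + 30.99 = 73.26 μm/a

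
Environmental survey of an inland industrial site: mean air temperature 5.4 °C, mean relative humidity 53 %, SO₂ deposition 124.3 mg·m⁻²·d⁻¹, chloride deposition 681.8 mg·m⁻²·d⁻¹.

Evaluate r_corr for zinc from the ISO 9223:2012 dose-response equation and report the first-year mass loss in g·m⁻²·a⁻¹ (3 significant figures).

r_corr = 19.8 g·m⁻²·a⁻¹

zinc: f(T) = +0.038·(T−10) [T≤10 °C] = -0.1748
  sulphur-dioxide contribution → 1.035 μm/a
  chloride contribution → 1.745 μm/a
  total first-year rate 2.78 μm/a
Convert to mass loss: 2.78 μm/a × 7.14 g/cm³ = 19.85 g·m⁻²·a⁻¹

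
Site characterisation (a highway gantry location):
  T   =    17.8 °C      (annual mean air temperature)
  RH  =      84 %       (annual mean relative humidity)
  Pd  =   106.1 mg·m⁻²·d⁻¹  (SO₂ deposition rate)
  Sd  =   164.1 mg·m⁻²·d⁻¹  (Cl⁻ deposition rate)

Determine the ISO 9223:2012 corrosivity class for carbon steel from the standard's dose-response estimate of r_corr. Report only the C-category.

C5

carbon steel: f(T) = -0.054·(T−10) [T>10 °C] = -0.4212
  sulphur-dioxide contribution → 70.48 μm/a
  chloride contribution → 78.53 μm/a
  ⇒ r_corr(carbon steel) = 149 μm/a
149 μm/a falls in (80, 200] for carbon steel → category C5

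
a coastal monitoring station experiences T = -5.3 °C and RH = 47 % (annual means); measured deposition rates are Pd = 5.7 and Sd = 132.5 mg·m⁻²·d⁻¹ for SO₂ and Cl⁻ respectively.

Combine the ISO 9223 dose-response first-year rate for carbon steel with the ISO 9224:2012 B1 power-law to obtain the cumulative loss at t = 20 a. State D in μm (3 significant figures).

carbon steel: temperature factor f = +0.150·(-15.3) = -2.2950
  SO₂ term: 1.77·5.7^0.52·exp(0.02·47-2.2950) = 1.129
  Sd branch = 0.102·Sd^0.62·e^(0.033·RH+0.04·T) = 8.052 μm/a
  sum: 1.129 + 8.052 → r_corr = 9.18 μm/a
Power-law: D(20) = r_corr · 20^0.523
  D(20) = 9.18 × 20^0.523 = 9.18 × 4.791 = 43.98 μm

D(20) = 44.0 μm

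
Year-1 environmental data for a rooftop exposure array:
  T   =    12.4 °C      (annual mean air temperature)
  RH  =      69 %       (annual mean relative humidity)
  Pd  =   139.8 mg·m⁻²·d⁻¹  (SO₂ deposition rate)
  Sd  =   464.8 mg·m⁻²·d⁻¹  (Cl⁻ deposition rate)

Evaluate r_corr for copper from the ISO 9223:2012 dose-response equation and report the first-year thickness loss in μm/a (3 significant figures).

copper: f(T) = -0.080·(T−10) [T>10 °C] = -0.1920
  sulphur-dioxide contribution → 0.9263 μm/a
  chloride contribution → 1.185 μm/a
  ⇒ r_corr(copper) = 2.111 μm/a

r_corr = 2.11 μm/a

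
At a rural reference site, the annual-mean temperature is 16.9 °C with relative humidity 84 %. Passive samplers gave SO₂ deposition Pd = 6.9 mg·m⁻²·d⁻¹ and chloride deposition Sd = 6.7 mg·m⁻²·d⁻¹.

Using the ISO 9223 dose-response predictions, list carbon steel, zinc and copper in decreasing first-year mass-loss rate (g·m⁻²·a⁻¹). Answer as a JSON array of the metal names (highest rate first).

["carbon steel", "copper", "zinc"]

carbon steel: f(T) = -0.054·(T−10) [T>10 °C] = -0.3726
  sulphur-dioxide contribution → 17.86 μm/a
  chloride contribution → 10.43 μm/a
  total first-year rate 28.29 μm/a
  mass loss = 28.29 μm/a × 7.85 g/cm³ = 222.1 g·m⁻²·a⁻¹
zinc: f(T) = -0.071·(T−10) [T>10 °C] = -0.4899
  sulphur-dioxide contribution → 0.8811 μm/a
  chloride contribution → 0.4262 μm/a
  ⇒ r_corr(zinc) = 1.307 μm/a
  mass loss = 1.307 μm/a × 7.14 g/cm³ = 9.334 g·m⁻²·a⁻¹
copper: temperature factor f = -0.080·(6.9) = -0.5520
  sulphur-dioxide contribution → 0.7162 μm/a
  chloride contribution → 0.8067 μm/a
  total first-year rate 1.523 μm/a
  mass loss = 1.523 μm/a × 8.96 g/cm³ = 13.64 g·m⁻²·a⁻¹
Ordering by g·m⁻²·a⁻¹: carbon steel (222) > copper (13.6) > zinc (9.33)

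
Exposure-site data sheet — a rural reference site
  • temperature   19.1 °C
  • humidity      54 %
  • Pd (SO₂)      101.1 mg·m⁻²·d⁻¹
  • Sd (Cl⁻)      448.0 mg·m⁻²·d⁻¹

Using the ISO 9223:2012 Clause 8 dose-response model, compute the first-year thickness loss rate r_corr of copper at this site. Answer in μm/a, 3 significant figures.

copper: T>10 °C ⇒ hinge -0.080·(19.1−10) = -0.7280
  SO₂ term: 0.0053·101.1^0.26·exp(0.059·54-0.7280) = 0.2056
  Cl⁻ term: 0.01025·448.0^0.27·exp(0.036·54+0.049·19.1) = 0.9491
  sum: 0.2056 + 0.9491 → r_corr = 1.155 μm/a

r_corr = 1.15 μm/a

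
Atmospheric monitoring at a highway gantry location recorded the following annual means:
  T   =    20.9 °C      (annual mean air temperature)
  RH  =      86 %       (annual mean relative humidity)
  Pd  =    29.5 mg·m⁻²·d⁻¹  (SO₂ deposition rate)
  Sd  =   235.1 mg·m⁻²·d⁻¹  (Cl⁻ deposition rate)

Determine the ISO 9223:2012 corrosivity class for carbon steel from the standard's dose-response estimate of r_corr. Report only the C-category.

carbon steel: T>10 °C ⇒ hinge -0.054·(20.9−10) = -0.5886
  SO₂ term: 1.77·29.5^0.52·exp(0.02·86-0.5886) = 31.89
  Sd branch = 0.102·Sd^0.62·e^(0.033·RH+0.04·T) = 118.7 μm/a
  r_corr = 31.89 + 118.7 = 150.6 μm/a
151 μm/a falls in (80, 200] for carbon steel → category C5

C5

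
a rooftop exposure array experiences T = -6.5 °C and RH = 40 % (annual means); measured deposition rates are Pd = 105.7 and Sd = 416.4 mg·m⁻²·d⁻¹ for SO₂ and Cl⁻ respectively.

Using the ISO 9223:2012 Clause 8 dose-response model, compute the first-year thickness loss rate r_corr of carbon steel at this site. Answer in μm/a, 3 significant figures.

carbon steel: temperature factor f = +0.150·(-16.5) = -2.4750
  Pd branch = 1.77·Pd^0.52·e^(0.02·RH+f) = 3.742 μm/a
  Cl⁻ term: 0.102·416.4^0.62·exp(0.033·40+0.04·-6.5) = 12.39
  r_corr = 3.742 + 12.39 = 16.13 μm/a

r_corr = 16.1 μm/a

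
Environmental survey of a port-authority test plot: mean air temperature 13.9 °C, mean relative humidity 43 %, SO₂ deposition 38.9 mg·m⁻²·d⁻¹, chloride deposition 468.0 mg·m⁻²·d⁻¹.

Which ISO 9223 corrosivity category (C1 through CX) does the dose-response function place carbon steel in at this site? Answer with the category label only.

C4

carbon steel: T>10 °C ⇒ hinge -0.054·(13.9−10) = -0.2106
  SO₂ term: 1.77·38.9^0.52·exp(0.02·43-0.2106) = 22.74
  Cl⁻ term: 0.102·468.0^0.62·exp(0.033·43+0.04·13.9) = 33.26
  r_corr = 22.74 + 33.26 = 56 μm/a
Category bounds: 50…80 μm/a bracket r_corr ⇒ C4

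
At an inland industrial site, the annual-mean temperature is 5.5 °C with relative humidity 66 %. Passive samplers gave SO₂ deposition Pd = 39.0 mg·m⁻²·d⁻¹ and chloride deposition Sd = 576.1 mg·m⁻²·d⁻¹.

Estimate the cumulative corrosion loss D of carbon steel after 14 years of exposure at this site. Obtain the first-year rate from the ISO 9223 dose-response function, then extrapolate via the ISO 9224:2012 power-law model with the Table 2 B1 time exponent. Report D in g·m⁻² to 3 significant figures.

carbon steel: temperature factor f = +0.150·(-4.5) = -0.6750
  SO₂ term: 1.77·39.0^0.52·exp(0.02·66-0.6750) = 22.67
  Cl⁻ term: 0.102·576.1^0.62·exp(0.033·66+0.04·5.5) = 57.75
  sum: 22.67 + 57.75 → r_corr = 80.42 μm/a
Power-law: D(14) = r_corr · 14^0.523
  D(14) = 80.42 × 14^0.523 = 80.42 × 3.976 = 319.7 μm
  Mass loss = 319.7 μm × 7.85 g/cm³ = 2510 g·m⁻²

D(14) = 2.51e+03 g·m⁻²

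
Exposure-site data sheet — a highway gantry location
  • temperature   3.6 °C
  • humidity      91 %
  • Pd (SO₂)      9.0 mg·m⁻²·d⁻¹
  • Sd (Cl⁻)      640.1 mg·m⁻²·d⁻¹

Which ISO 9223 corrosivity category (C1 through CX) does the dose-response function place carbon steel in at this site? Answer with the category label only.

C5

carbon steel: temperature factor f = +0.150·(-6.4) = -0.9600
  Pd branch = 1.77·Pd^0.52·e^(0.02·RH+f) = 13.11 μm/a
  Sd branch = 0.102·Sd^0.62·e^(0.033·RH+0.04·T) = 130.4 μm/a
  sum: 13.11 + 130.4 → r_corr = 143.5 μm/a
143 μm/a falls in (80, 200] for carbon steel → category C5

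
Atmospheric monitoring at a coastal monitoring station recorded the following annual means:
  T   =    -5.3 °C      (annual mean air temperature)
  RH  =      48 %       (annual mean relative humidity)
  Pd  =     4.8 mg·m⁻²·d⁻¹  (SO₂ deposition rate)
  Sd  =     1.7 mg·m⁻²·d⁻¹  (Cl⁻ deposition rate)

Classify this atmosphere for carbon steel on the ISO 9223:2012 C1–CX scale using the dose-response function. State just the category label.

carbon steel: f(T) = +0.150·(T−10) [T≤10 °C] = -2.2950
  sulphur-dioxide contribution → 1.053 μm/a
  chloride contribution → 0.5589 μm/a
  ⇒ r_corr(carbon steel) = 1.612 μm/a
Category bounds: 1.3…25 μm/a bracket r_corr ⇒ C2

C2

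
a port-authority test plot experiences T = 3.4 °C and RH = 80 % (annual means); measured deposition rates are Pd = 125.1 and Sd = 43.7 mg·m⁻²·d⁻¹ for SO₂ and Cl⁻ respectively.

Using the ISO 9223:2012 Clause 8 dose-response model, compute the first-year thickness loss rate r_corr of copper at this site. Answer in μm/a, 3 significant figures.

copper: temperature factor f = +0.126·(-6.6) = -0.8316
  sulphur-dioxide contribution → 0.9084 μm/a
  chloride contribution → 0.5981 μm/a
  ⇒ r_corr(copper) = 1.506 μm/a

r_corr = 1.51 μm/a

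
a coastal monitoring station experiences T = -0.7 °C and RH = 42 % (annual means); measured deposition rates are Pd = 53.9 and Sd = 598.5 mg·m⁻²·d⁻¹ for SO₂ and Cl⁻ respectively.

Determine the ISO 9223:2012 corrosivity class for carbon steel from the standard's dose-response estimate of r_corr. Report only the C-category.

C3

carbon steel: temperature factor f = +0.150·(-10.7) = -1.6050
  SO₂ term: 1.77·53.9^0.52·exp(0.02·42-1.6050) = 6.549
  Cl⁻ term: 0.102·598.5^0.62·exp(0.033·42+0.04·-0.7) = 20.9
  sum: 6.549 + 20.9 → r_corr = 27.45 μm/a
27.4 μm/a falls in (25, 50] for carbon steel → category C3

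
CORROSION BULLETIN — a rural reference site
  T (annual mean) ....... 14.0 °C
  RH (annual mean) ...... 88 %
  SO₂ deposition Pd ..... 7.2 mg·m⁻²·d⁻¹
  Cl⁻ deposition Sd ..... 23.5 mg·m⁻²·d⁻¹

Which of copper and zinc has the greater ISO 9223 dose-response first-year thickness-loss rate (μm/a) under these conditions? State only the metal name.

copper: f(T) = -0.080·(T−10) [T>10 °C] = -0.3200
  SO₂ term: 0.0053·7.2^0.26·exp(0.059·88-0.3200) = 1.156
  Sd branch = 0.01025·Sd^0.27·e^(0.036·RH+0.049·T) = 1.134 μm/a
  r_corr = 1.156 + 1.134 = 2.29 μm/a
zinc: T>10 °C ⇒ hinge -0.071·(14.0−10) = -0.2840
  SO₂ term: 0.0129·7.2^0.44·exp(0.046·88-0.2840) = 1.326
  Cl⁻ term: 0.0175·23.5^0.57·exp(0.008·88+0.085·14.0) = 0.7032
  sum: 1.326 + 0.7032 → r_corr = 2.029 μm/a
Ordering by μm/a: copper (2.29) > zinc (2.03)

copper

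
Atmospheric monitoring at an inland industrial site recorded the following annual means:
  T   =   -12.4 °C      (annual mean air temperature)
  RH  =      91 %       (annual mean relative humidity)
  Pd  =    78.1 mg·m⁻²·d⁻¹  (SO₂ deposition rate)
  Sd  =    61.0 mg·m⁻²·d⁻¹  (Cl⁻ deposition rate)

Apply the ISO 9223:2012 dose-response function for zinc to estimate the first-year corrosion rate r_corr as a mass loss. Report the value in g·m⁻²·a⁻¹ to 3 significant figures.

r_corr = 18.5 g·m⁻²·a⁻¹

zinc: temperature factor f = +0.038·(-22.4) = -0.8512
  SO₂ term: 0.0129·78.1^0.44·exp(0.046·91-0.8512) = 2.464
  Cl⁻ term: 0.0175·61.0^0.57·exp(0.008·91+0.085·-12.4) = 0.1316
  sum: 2.464 + 0.1316 → r_corr = 2.596 μm/a
Convert to mass loss: 2.596 μm/a × 7.14 g/cm³ = 18.53 g·m⁻²·a⁻¹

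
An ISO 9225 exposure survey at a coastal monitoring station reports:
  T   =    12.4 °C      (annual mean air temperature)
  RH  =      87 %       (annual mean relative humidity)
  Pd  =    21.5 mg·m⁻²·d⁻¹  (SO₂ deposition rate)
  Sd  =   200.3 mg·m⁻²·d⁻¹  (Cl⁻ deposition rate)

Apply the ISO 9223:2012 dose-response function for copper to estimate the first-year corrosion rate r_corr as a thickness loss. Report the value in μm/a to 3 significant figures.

copper: temperature factor f = -0.080·(2.4) = -0.1920
  sulphur-dioxide contribution → 1.646 μm/a
  chloride contribution → 1.804 μm/a
  total first-year rate 3.451 μm/a

r_corr = 3.45 μm/a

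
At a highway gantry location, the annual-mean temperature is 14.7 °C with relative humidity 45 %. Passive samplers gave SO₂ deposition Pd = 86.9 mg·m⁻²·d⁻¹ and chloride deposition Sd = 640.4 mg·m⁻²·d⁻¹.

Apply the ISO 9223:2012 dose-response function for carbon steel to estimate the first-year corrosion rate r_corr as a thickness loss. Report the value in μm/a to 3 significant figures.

carbon steel: T>10 °C ⇒ hinge -0.054·(14.7−10) = -0.2538
  sulphur-dioxide contribution → 34.43 μm/a
  chloride contribution → 44.55 μm/a
  ⇒ r_corr(carbon steel) = 78.98 μm/a

r_corr = 79.0 μm/a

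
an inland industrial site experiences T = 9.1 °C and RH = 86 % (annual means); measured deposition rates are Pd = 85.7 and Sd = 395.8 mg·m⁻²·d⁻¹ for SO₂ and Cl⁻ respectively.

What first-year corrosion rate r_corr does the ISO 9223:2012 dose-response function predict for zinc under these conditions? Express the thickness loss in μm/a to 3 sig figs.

zinc: T≤10 °C ⇒ hinge +0.038·(9.1−10) = -0.0342
  Pd branch = 0.0129·Pd^0.44·e^(0.046·RH+f) = 4.617 μm/a
  Cl⁻ term: 0.0175·395.8^0.57·exp(0.008·86+0.085·9.1) = 2.282
  r_corr = 4.617 + 2.282 = 6.899 μm/a

r_corr = 6.90 μm/a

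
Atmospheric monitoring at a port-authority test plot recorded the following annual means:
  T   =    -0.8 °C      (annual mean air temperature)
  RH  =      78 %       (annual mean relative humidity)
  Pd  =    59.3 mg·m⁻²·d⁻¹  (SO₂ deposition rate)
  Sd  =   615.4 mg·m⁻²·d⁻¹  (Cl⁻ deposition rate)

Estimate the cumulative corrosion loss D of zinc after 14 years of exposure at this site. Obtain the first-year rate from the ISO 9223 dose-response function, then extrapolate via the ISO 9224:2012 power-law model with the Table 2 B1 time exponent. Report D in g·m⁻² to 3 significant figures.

D(14) = 186 g·m⁻²

zinc: T≤10 °C ⇒ hinge +0.038·(-0.8−10) = -0.4104
  Pd branch = 0.0129·Pd^0.44·e^(0.046·RH+f) = 1.865 μm/a
  Cl⁻ term: 0.0175·615.4^0.57·exp(0.008·78+0.085·-0.8) = 1.187
  r_corr = 1.865 + 1.187 = 3.052 μm/a
Long-term exponent b (ISO 9224 Table 2, B1) = 0.813
  D(14) = 3.052 × 14^0.813 = 3.052 × 8.547 = 26.08 μm
  Mass loss = 26.08 μm × 7.14 g/cm³ = 186.2 g·m⁻²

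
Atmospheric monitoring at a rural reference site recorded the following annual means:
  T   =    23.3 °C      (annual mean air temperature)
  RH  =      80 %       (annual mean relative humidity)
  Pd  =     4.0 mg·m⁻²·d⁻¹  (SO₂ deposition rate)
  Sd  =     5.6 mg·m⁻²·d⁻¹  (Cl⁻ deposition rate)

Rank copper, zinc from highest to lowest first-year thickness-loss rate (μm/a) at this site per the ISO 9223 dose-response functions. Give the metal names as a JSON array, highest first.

["copper", "zinc"]

copper: f(T) = -0.080·(T−10) [T>10 °C] = -1.0640
  Pd branch = 0.0053·Pd^0.26·e^(0.059·RH+f) = 0.2942 μm/a
  Sd branch = 0.01025·Sd^0.27·e^(0.036·RH+0.049·T) = 0.9106 μm/a
  r_corr = 0.2942 + 0.9106 = 1.205 μm/a
zinc: T>10 °C ⇒ hinge -0.071·(23.3−10) = -0.9443
  SO₂ term: 0.0129·4.0^0.44·exp(0.046·80-0.9443) = 0.3661
  Cl⁻ term: 0.0175·5.6^0.57·exp(0.008·80+0.085·23.3) = 0.6421
  r_corr = 0.3661 + 0.6421 = 1.008 μm/a
Ordering by μm/a: copper (1.2) > zinc (1.01)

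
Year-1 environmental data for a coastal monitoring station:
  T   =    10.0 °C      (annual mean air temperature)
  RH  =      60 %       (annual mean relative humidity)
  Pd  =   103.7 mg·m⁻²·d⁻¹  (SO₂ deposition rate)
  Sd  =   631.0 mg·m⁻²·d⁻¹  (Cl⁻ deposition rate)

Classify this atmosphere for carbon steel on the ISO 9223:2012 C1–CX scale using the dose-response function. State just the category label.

carbon steel: T≤10 °C ⇒ hinge +0.150·(10.0−10) = +0.0000
  SO₂ term: 1.77·103.7^0.52·exp(0.02·60+0.0000) = 65.66
  Sd branch = 0.102·Sd^0.62·e^(0.033·RH+0.04·T) = 60.01 μm/a
  sum: 65.66 + 60.01 → r_corr = 125.7 μm/a
Category bounds: 80…200 μm/a bracket r_corr ⇒ C5

C5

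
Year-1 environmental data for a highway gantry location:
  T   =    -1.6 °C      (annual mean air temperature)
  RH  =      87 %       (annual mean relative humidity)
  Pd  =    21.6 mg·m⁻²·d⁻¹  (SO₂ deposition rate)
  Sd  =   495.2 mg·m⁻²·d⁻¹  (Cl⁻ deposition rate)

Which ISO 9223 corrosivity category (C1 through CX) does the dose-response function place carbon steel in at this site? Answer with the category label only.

carbon steel: f(T) = +0.150·(T−10) [T≤10 °C] = -1.7400
  sulphur-dioxide contribution → 8.748 μm/a
  chloride contribution → 79.15 μm/a
  total first-year rate 87.89 μm/a
ISO 9223 Table 2 (carbon steel): 80 < 87.9 ≤ 200 μm/a ⇒ C5

C5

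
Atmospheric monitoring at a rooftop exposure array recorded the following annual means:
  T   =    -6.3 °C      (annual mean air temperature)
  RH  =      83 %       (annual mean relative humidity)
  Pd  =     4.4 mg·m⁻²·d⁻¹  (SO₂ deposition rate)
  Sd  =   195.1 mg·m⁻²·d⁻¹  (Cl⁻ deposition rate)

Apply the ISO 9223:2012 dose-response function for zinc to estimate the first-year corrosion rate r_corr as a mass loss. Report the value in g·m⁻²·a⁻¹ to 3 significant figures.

zinc: temperature factor f = +0.038·(-16.3) = -0.6194
  Pd branch = 0.0129·Pd^0.44·e^(0.046·RH+f) = 0.6065 μm/a
  Sd branch = 0.0175·Sd^0.57·e^(0.008·RH+0.085·T) = 0.4021 μm/a
  r_corr = 0.6065 + 0.4021 = 1.009 μm/a
Convert to mass loss: 1.009 μm/a × 7.14 g/cm³ = 7.201 g·m⁻²·a⁻¹

r_corr = 7.20 g·m⁻²·a⁻¹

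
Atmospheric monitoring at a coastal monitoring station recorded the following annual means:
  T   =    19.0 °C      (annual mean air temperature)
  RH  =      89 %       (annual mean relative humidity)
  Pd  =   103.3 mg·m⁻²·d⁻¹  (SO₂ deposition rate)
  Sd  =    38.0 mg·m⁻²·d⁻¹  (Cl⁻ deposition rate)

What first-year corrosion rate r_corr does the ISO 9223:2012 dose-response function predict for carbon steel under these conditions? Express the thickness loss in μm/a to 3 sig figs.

r_corr = 111 μm/a

carbon steel: T>10 °C ⇒ hinge -0.054·(19.0−10) = -0.4860
  sulphur-dioxide contribution → 71.99 μm/a
  chloride contribution → 39.23 μm/a
  total first-year rate 111.2 μm/a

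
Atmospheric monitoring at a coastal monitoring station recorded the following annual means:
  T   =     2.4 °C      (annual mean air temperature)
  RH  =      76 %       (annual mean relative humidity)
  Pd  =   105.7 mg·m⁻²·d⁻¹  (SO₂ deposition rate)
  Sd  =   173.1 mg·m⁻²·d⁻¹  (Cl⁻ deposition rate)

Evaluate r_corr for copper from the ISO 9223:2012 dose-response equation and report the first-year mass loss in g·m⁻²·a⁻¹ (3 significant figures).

copper: T≤10 °C ⇒ hinge +0.126·(2.4−10) = -0.9576
  sulphur-dioxide contribution → 0.6054 μm/a
  chloride contribution → 0.7151 μm/a
  total first-year rate 1.32 μm/a
Convert to mass loss: 1.32 μm/a × 8.96 g/cm³ = 11.83 g·m⁻²·a⁻¹

r_corr = 11.8 g·m⁻²·a⁻¹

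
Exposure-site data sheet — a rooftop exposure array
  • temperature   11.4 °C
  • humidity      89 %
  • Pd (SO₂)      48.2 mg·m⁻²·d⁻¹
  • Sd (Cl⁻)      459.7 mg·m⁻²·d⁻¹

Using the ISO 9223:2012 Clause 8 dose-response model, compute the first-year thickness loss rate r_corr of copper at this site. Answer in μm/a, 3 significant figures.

copper: f(T) = -0.080·(T−10) [T>10 °C] = -0.1120
  sulphur-dioxide contribution → 2.476 μm/a
  chloride contribution → 2.31 μm/a
  total first-year rate 4.786 μm/a

r_corr = 4.79 μm/a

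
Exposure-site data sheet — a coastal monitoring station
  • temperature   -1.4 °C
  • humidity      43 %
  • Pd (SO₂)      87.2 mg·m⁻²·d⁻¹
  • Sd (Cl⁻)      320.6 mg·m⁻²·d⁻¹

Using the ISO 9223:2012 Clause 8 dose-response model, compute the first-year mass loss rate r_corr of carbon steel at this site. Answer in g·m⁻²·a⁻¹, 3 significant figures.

r_corr = 173 g·m⁻²·a⁻¹

carbon steel: temperature factor f = +0.150·(-11.4) = -1.7100
  SO₂ term: 1.77·87.2^0.52·exp(0.02·43-1.7100) = 7.725
  Cl⁻ term: 0.102·320.6^0.62·exp(0.033·43+0.04·-1.4) = 14.26
  r_corr = 7.725 + 14.26 = 21.99 μm/a
Convert to mass loss: 21.99 μm/a × 7.85 g/cm³ = 172.6 g·m⁻²·a⁻¹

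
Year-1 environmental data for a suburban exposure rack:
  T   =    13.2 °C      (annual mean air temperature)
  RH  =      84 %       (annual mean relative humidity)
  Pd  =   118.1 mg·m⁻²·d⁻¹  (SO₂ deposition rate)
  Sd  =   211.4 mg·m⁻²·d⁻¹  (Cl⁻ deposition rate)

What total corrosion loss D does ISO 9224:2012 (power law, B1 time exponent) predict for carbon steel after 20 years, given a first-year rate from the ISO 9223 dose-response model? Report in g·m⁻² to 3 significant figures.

carbon steel: temperature factor f = -0.054·(3.2) = -0.1728
  Pd branch = 1.77·Pd^0.52·e^(0.02·RH+f) = 95.52 μm/a
  Cl⁻ term: 0.102·211.4^0.62·exp(0.033·84+0.04·13.2) = 76.44
  r_corr = 95.52 + 76.44 = 172 μm/a
ISO 9224: D(t) = r_corr · t^b with b = 0.523 (carbon steel, B1)
  D(20) = 172 × 20^0.523 = 172 × 4.791 = 823.9 μm
  Mass loss = 823.9 μm × 7.85 g/cm³ = 6468 g·m⁻²

D(20) = 6.47e+03 g·m⁻²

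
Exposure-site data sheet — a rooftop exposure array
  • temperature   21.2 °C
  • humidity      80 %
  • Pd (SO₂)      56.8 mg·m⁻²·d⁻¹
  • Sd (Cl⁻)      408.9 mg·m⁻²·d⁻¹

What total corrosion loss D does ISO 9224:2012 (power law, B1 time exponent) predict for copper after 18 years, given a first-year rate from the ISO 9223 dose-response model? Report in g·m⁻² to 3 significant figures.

D(18) = 204 g·m⁻²

copper: f(T) = -0.080·(T−10) [T>10 °C] = -0.8960
  sulphur-dioxide contribution → 0.6937 μm/a
  chloride contribution → 2.617 μm/a
  ⇒ r_corr(copper) = 3.31 μm/a
Long-term exponent b (ISO 9224 Table 2, B1) = 0.667
  D(18) = 3.31 × 18^0.667 = 3.31 × 6.875 = 22.76 μm
  Mass loss = 22.76 μm × 8.96 g/cm³ = 203.9 g·m⁻²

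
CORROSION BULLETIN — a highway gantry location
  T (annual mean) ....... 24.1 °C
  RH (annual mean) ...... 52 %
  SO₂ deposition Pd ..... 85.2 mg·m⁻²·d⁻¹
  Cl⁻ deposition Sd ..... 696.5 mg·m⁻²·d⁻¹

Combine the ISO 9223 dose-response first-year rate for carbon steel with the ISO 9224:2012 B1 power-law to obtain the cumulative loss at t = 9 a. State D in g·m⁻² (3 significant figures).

carbon steel: f(T) = -0.054·(T−10) [T>10 °C] = -0.7614
  Pd branch = 1.77·Pd^0.52·e^(0.02·RH+f) = 23.59 μm/a
  Sd branch = 0.102·Sd^0.62·e^(0.033·RH+0.04·T) = 86.12 μm/a
  r_corr = 23.59 + 86.12 = 109.7 μm/a
Power-law: D(9) = r_corr · 9^0.523
  D(9) = 109.7 × 9^0.523 = 109.7 × 3.156 = 346.2 μm
  Mass loss = 346.2 μm × 7.85 g/cm³ = 2718 g·m⁻²

D(9) = 2.72e+03 g·m⁻²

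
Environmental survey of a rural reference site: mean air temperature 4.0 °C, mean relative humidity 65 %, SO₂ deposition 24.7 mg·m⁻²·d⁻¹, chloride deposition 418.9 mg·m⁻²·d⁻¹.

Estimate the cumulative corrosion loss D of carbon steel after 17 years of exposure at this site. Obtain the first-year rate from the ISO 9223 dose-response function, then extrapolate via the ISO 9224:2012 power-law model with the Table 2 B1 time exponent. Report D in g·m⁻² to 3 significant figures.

carbon steel: T≤10 °C ⇒ hinge +0.150·(4.0−10) = -0.9000
  sulphur-dioxide contribution → 13.99 μm/a
  chloride contribution → 43.19 μm/a
  total first-year rate 57.18 μm/a
ISO 9224: D(t) = r_corr · t^b with b = 0.523 (carbon steel, B1)
  D(17) = 57.18 × 17^0.523 = 57.18 × 4.401 = 251.6 μm
  Mass loss = 251.6 μm × 7.85 g/cm³ = 1975 g·m⁻²

D(17) = 1.98e+03 g·m⁻²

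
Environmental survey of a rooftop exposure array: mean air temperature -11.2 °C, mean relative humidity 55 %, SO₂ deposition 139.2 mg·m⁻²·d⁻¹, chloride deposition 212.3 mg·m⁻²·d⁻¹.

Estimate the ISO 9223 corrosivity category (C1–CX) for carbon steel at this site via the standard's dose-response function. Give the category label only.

C2

carbon steel: T≤10 °C ⇒ hinge +0.150·(-11.2−10) = -3.1800
  Pd branch = 1.77·Pd^0.52·e^(0.02·RH+f) = 2.88 μm/a
  Sd branch = 0.102·Sd^0.62·e^(0.033·RH+0.04·T) = 11.09 μm/a
  r_corr = 2.88 + 11.09 = 13.97 μm/a
14 μm/a falls in (1.3, 25] for carbon steel → category C2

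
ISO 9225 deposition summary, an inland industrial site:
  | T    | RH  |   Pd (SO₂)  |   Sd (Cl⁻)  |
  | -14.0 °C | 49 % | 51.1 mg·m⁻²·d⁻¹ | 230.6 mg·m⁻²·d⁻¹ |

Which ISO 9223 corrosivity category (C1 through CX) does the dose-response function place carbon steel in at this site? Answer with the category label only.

C2

carbon steel: f(T) = +0.150·(T−10) [T≤10 °C] = -3.6000
  SO₂ term: 1.77·51.1^0.52·exp(0.02·49-3.6000) = 0.9966
  Cl⁻ term: 0.102·230.6^0.62·exp(0.033·49+0.04·-14.0) = 8.563
  sum: 0.9966 + 8.563 → r_corr = 9.559 μm/a
Category bounds: 1.3…25 μm/a bracket r_corr ⇒ C2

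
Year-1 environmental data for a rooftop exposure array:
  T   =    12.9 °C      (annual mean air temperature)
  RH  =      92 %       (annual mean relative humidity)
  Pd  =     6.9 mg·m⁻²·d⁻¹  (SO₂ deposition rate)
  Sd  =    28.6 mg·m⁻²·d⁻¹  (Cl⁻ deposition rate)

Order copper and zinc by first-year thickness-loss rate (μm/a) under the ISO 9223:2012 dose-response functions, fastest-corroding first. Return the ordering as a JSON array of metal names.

copper: f(T) = -0.080·(T−10) [T>10 °C] = -0.2320
  Pd branch = 0.0053·Pd^0.26·e^(0.059·RH+f) = 1.581 μm/a
  Sd branch = 0.01025·Sd^0.27·e^(0.036·RH+0.049·T) = 1.309 μm/a
  sum: 1.581 + 1.309 → r_corr = 2.89 μm/a
zinc: T>10 °C ⇒ hinge -0.071·(12.9−10) = -0.2059
  Pd branch = 0.0129·Pd^0.44·e^(0.046·RH+f) = 1.691 μm/a
  Cl⁻ term: 0.0175·28.6^0.57·exp(0.008·92+0.085·12.9) = 0.7396
  r_corr = 1.691 + 0.7396 = 2.431 μm/a
Ordering by μm/a: copper (2.89) > zinc (2.43)

["copper", "zinc"]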